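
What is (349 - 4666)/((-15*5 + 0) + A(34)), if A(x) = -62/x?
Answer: 73389/1306 ≈ 56.194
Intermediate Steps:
(349 - 4666)/((-15*5 + 0) + A(34)) = (349 - 4666)/((-15*5 + 0) - 62/34) = -4317/((-75 + 0) - 62*1/34) = -4317/(-75 - 31/17) = -4317/(-1306/17) = -4317*(-17/1306) = 73389/1306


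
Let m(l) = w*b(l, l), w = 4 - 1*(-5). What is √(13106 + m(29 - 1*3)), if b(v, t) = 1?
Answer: √13115 ≈ 114.52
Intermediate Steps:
w = 9 (w = 4 + 5 = 9)
m(l) = 9 (m(l) = 9*1 = 9)
√(13106 + m(29 - 1*3)) = √(13106 + 9) = √13115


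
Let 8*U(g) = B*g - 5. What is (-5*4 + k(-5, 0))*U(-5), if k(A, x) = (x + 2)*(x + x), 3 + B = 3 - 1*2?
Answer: -25/2 ≈ -12.500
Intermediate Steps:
B = -2 (B = -3 + (3 - 1*2) = -3 + (3 - 2) = -3 + 1 = -2)
U(g) = -5/8 - g/4 (U(g) = (-2*g - 5)/8 = (-5 - 2*g)/8 = -5/8 - g/4)
k(A, x) = 2*x*(2 + x) (k(A, x) = (2 + x)*(2*x) = 2*x*(2 + x))
(-5*4 + k(-5, 0))*U(-5) = (-5*4 + 2*0*(2 + 0))*(-5/8 - 1/4*(-5)) = (-20 + 2*0*2)*(-5/8 + 5/4) = (-20 + 0)*(5/8) = -20*5/8 = -25/2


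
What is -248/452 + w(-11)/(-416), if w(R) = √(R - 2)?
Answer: -62/113 - I*√13/416 ≈ -0.54867 - 0.0086672*I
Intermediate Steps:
w(R) = √(-2 + R)
-248/452 + w(-11)/(-416) = -248/452 + √(-2 - 11)/(-416) = -248*1/452 + √(-13)*(-1/416) = -62/113 + (I*√13)*(-1/416) = -62/113 - I*√13/416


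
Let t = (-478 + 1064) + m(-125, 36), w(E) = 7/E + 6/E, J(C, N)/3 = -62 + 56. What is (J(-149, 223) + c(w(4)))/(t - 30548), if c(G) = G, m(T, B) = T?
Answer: 59/120348 ≈ 0.00049024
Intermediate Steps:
J(C, N) = -18 (J(C, N) = 3*(-62 + 56) = 3*(-6) = -18)
w(E) = 13/E
t = 461 (t = (-478 + 1064) - 125 = 586 - 125 = 461)
(J(-149, 223) + c(w(4)))/(t - 30548) = (-18 + 13/4)/(461 - 30548) = (-18 + 13*(¼))/(-30087) = (-18 + 13/4)*(-1/30087) = -59/4*(-1/30087) = 59/120348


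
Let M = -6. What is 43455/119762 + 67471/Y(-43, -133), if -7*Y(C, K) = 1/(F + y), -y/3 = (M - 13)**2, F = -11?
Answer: 61880177288971/119762 ≈ 5.1669e+8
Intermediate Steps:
y = -1083 (y = -3*(-6 - 13)**2 = -3*(-19)**2 = -3*361 = -1083)
Y(C, K) = 1/7658 (Y(C, K) = -1/(7*(-11 - 1083)) = -1/7/(-1094) = -1/7*(-1/1094) = 1/7658)
43455/119762 + 67471/Y(-43, -133) = 43455/119762 + 67471/(1/7658) = 43455*(1/119762) + 67471*7658 = 43455/119762 + 516692918 = 61880177288971/119762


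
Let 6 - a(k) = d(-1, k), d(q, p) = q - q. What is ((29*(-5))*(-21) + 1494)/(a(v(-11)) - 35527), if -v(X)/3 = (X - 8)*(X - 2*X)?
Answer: -4539/35521 ≈ -0.12778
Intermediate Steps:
v(X) = 3*X*(-8 + X) (v(X) = -3*(X - 8)*(X - 2*X) = -3*(-8 + X)*(-X) = -(-3)*X*(-8 + X) = 3*X*(-8 + X))
d(q, p) = 0
a(k) = 6 (a(k) = 6 - 1*0 = 6 + 0 = 6)
((29*(-5))*(-21) + 1494)/(a(v(-11)) - 35527) = ((29*(-5))*(-21) + 1494)/(6 - 35527) = (-145*(-21) + 1494)/(-35521) = (3045 + 1494)*(-1/35521) = 4539*(-1/35521) = -4539/35521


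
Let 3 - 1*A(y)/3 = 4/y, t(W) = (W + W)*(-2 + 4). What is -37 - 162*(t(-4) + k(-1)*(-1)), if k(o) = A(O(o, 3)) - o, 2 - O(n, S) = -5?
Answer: 27281/7 ≈ 3897.3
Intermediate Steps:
t(W) = 4*W (t(W) = (2*W)*2 = 4*W)
O(n, S) = 7 (O(n, S) = 2 - 1*(-5) = 2 + 5 = 7)
A(y) = 9 - 12/y
k(o) = 51/7 - o (k(o) = (9 - 12/7) - o = 51/7 - o)
-37 - 162*(t(-4) + k(-1)*(-1)) = -37 - 162*(4*(-4) + (51/7 - 1*(-1))*(-1)) = -37 - 162*(-16 + (51/7 + 1)*(-1)) = -37 - 162*(-16 + (58/7)*(-1)) = -37 - 162*(-16 - 58/7) = -37 - 162*(-170)/7 = -37 - 27*(-1020/7) = -37 + 27540/7 = 27281/7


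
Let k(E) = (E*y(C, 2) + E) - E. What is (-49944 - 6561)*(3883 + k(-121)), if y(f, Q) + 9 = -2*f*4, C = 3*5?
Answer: -1101395460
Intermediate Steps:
C = 15
y(f, Q) = -9 - 8*f (y(f, Q) = -9 - 2*f*4 = -9 - 8*f)
k(E) = -129*E (k(E) = (E*(-9 - 8*15) + E) - E = (E*(-9 - 120) + E) - E = (E*(-129) + E) - E = (-129*E + E) - E = -128*E - E = -129*E)
(-49944 - 6561)*(3883 + k(-121)) = (-49944 - 6561)*(3883 - 129*(-121)) = -56505*(3883 + 15609) = -56505*19492 = -1101395460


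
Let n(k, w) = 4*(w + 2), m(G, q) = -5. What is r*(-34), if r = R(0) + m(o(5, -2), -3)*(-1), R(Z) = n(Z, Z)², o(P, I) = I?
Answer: -2346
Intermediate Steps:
n(k, w) = 8 + 4*w (n(k, w) = 4*(2 + w) = 8 + 4*w)
R(Z) = (8 + 4*Z)²
r = 69 (r = 16*(2 + 0)² - 5*(-1) = 16*2² + 5 = 16*4 + 5 = 64 + 5 = 69)
r*(-34) = 69*(-34) = -2346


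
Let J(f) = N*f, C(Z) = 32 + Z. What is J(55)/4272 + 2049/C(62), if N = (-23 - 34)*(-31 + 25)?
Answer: 876789/33464 ≈ 26.201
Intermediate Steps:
N = 342 (N = -57*(-6) = 342)
J(f) = 342*f
J(55)/4272 + 2049/C(62) = (342*55)/4272 + 2049/(32 + 62) = 18810*(1/4272) + 2049/94 = 3135/712 + 2049*(1/94) = 3135/712 + 2049/94 = 876789/33464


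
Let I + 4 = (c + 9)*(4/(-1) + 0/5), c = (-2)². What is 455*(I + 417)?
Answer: 164255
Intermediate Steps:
c = 4
I = -56 (I = -4 + (4 + 9)*(4/(-1) + 0/5) = -4 + 13*(4*(-1) + 0*(⅕)) = -4 + 13*(-4 + 0) = -4 + 13*(-4) = -4 - 52 = -56)
455*(I + 417) = 455*(-56 + 417) = 455*361 = 164255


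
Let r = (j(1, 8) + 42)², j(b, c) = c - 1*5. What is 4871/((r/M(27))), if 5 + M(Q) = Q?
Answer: 107162/2025 ≈ 52.919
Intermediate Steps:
j(b, c) = -5 + c (j(b, c) = c - 5 = -5 + c)
M(Q) = -5 + Q
r = 2025 (r = ((-5 + 8) + 42)² = (3 + 42)² = 45² = 2025)
4871/((r/M(27))) = 4871/((2025/(-5 + 27))) = 4871/((2025/22)) = 4871/((2025*(1/22))) = 4871/(2025/22) = 4871*(22/2025) = 107162/2025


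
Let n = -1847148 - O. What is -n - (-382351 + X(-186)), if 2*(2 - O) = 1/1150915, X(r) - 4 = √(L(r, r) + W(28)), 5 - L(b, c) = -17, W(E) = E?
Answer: 5131923079509/2301830 - 5*√2 ≈ 2.2295e+6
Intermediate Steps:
L(b, c) = 22 (L(b, c) = 5 - 1*(-17) = 5 + 17 = 22)
X(r) = 4 + 5*√2 (X(r) = 4 + √(22 + 28) = 4 + √50 = 4 + 5*√2)
O = 4603659/2301830 (O = 2 - ½/1150915 = 2 - ½*1/1150915 = 2 - 1/2301830 = 4603659/2301830 ≈ 2.0000)
n = -4251825284499/2301830 (n = -1847148 - 1*4603659/2301830 = -1847148 - 4603659/2301830 = -4251825284499/2301830 ≈ -1.8472e+6)
-n - (-382351 + X(-186)) = -1*(-4251825284499/2301830) - (-382351 + (4 + 5*√2)) = 4251825284499/2301830 - (-382347 + 5*√2) = 4251825284499/2301830 + (382347 - 5*√2) = 5131923079509/2301830 - 5*√2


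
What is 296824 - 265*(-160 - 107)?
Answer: 367579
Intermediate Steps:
296824 - 265*(-160 - 107) = 296824 - 265*(-267) = 296824 - 1*(-70755) = 296824 + 70755 = 367579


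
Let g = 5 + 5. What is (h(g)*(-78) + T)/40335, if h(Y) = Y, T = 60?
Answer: -48/2689 ≈ -0.017850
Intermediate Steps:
g = 10
(h(g)*(-78) + T)/40335 = (10*(-78) + 60)/40335 = (-780 + 60)*(1/40335) = -720*1/40335 = -48/2689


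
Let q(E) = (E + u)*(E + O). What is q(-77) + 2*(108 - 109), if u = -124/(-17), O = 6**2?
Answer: 48551/17 ≈ 2855.9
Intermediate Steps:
O = 36
u = 124/17 (u = -124*(-1/17) = 124/17 ≈ 7.2941)
q(E) = (36 + E)*(124/17 + E) (q(E) = (E + 124/17)*(E + 36) = (124/17 + E)*(36 + E) = (36 + E)*(124/17 + E))
q(-77) + 2*(108 - 109) = (4464/17 + (-77)**2 + (736/17)*(-77)) + 2*(108 - 109) = (4464/17 + 5929 - 56672/17) + 2*(-1) = 48585/17 - 2 = 48551/17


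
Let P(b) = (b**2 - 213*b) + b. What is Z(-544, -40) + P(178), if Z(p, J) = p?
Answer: -6596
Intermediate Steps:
P(b) = b**2 - 212*b
Z(-544, -40) + P(178) = -544 + 178*(-212 + 178) = -544 + 178*(-34) = -544 - 6052 = -6596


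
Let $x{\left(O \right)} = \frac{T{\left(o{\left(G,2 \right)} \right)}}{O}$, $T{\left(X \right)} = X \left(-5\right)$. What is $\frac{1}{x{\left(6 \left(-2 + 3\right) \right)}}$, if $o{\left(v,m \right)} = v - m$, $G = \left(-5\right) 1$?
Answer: $\frac{6}{35} \approx 0.17143$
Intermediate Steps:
$G = -5$
$T{\left(X \right)} = - 5 X$
$x{\left(O \right)} = \frac{35}{O}$ ($x{\left(O \right)} = \frac{\left(-5\right) \left(-5 - 2\right)}{O} = \frac{\left(-5\right) \left(-7\right)}{O} = \frac{35}{O}$)
$\frac{1}{x{\left(6 \left(-2 + 3\right) \right)}} = \frac{1}{35 \frac{1}{6 \left(-2 + 3\right)}} = \frac{1}{35 \frac{1}{6 \cdot 1}} = \frac{1}{35 \cdot \frac{1}{6}} = \frac{1}{\frac{35}{6}} = \frac{6}{35}$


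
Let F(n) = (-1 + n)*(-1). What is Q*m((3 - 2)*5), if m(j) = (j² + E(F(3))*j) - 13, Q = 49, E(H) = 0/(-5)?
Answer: 588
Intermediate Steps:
F(n) = 1 - n
E(H) = 0 (E(H) = 0*(-⅕) = 0)
m(j) = -13 + j² (m(j) = (j² + 0*j) - 13 = (j² + 0) - 13 = j² - 13 = -13 + j²)
Q*m((3 - 2)*5) = 49*(-13 + ((3 - 2)*5)²) = 49*(-13 + (1*5)²) = 49*(-13 + 5²) = 49*(-13 + 25) = 49*12 = 588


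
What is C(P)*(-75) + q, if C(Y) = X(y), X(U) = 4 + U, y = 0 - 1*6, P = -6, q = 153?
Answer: 303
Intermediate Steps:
y = -6 (y = 0 - 6 = -6)
C(Y) = -2 (C(Y) = 4 - 6 = -2)
C(P)*(-75) + q = -2*(-75) + 153 = 150 + 153 = 303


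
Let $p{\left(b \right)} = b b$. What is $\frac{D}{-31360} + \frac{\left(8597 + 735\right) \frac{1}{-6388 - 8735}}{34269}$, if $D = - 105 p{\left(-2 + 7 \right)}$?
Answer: $\frac{38860395053}{464352077952} \approx 0.083687$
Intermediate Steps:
$p{\left(b \right)} = b^{2}$
$D = -2625$ ($D = - 105 \left(-2 + 7\right)^{2} = - 105 \cdot 5^{2} = \left(-105\right) 25 = -2625$)
$\frac{D}{-31360} + \frac{\left(8597 + 735\right) \frac{1}{-6388 - 8735}}{34269} = - \frac{2625}{-31360} + \frac{\left(8597 + 735\right) \frac{1}{-6388 - 8735}}{34269} = \left(-2625\right) \left(- \frac{1}{31360}\right) + \frac{9332}{-15123} \cdot \frac{1}{34269} = \frac{75}{896} + 9332 \left(- \frac{1}{15123}\right) \frac{1}{34269} = \frac{75}{896} - \frac{9332}{518250087} = \frac{38860395053}{464352077952}$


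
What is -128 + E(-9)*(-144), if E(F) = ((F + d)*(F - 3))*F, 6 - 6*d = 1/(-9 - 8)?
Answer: 2110304/17 ≈ 1.2414e+5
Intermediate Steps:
d = 103/102 (d = 1 - 1/(6*(-9 - 8)) = 1 - ⅙/(-17) = 1 - ⅙*(-1/17) = 1 + 1/102 = 103/102 ≈ 1.0098)
E(F) = F*(-3 + F)*(103/102 + F) (E(F) = ((F + 103/102)*(F - 3))*F = ((103/102 + F)*(-3 + F))*F = ((-3 + F)*(103/102 + F))*F = F*(-3 + F)*(103/102 + F))
-128 + E(-9)*(-144) = -128 + ((1/102)*(-9)*(-309 - 203*(-9) + 102*(-9)²))*(-144) = -128 + ((1/102)*(-9)*(-309 + 1827 + 102*81))*(-144) = -128 + ((1/102)*(-9)*(-309 + 1827 + 8262))*(-144) = -128 + ((1/102)*(-9)*9780)*(-144) = -128 - 14670/17*(-144) = -128 + 2112480/17 = 2110304/17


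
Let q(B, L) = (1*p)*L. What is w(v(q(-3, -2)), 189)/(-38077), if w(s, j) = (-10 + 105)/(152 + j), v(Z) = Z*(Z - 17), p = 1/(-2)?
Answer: -95/12984257 ≈ -7.3166e-6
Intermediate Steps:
p = -1/2 ≈ -0.50000
q(B, L) = -L/2 (q(B, L) = (1*(-1/2))*L = -L/2)
v(Z) = Z*(-17 + Z)
w(s, j) = 95/(152 + j)
w(v(q(-3, -2)), 189)/(-38077) = (95/(152 + 189))/(-38077) = (95/341)*(-1/38077) = -95/12984257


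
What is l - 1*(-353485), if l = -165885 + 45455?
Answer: 233055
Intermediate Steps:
l = -120430
l - 1*(-353485) = -120430 - 1*(-353485) = -120430 + 353485 = 233055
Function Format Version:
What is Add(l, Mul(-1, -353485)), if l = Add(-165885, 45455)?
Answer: 233055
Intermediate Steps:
l = -120430
Add(l, Mul(-1, -353485)) = Add(-120430, Mul(-1, -353485)) = Add(-120430, 353485) = 233055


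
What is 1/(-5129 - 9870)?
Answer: -1/14999 ≈ -6.6671e-5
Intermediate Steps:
1/(-5129 - 9870) = 1/(-14999) = -1/14999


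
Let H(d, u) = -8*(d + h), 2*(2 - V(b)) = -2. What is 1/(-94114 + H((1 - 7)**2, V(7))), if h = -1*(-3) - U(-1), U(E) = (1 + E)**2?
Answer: -1/94426 ≈ -1.0590e-5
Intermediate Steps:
V(b) = 3 (V(b) = 2 - 1/2*(-2) = 2 + 1 = 3)
h = 3 (h = -1*(-3) - (1 - 1)**2 = 3 - 1*0**2 = 3 - 1*0 = 3 + 0 = 3)
H(d, u) = -24 - 8*d (H(d, u) = -8*(d + 3) = -8*(3 + d) = -24 - 8*d)
1/(-94114 + H((1 - 7)**2, V(7))) = 1/(-94114 + (-24 - 8*(1 - 7)**2)) = 1/(-94114 + (-24 - 8*(-6)**2)) = 1/(-94114 + (-24 - 8*36)) = 1/(-94114 + (-24 - 288)) = 1/(-94114 - 312) = 1/(-94426) = -1/94426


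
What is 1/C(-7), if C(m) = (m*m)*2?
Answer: 1/98 ≈ 0.010204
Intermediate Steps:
C(m) = 2*m**2 (C(m) = m**2*2 = 2*m**2)
1/C(-7) = 1/(2*(-7)**2) = 1/(2*49) = 1/98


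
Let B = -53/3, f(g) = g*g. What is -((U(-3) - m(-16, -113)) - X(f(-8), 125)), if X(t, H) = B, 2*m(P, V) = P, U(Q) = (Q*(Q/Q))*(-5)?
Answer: -122/3 ≈ -40.667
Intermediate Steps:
U(Q) = -5*Q (U(Q) = (Q*1)*(-5) = Q*(-5) = -5*Q)
f(g) = g²
m(P, V) = P/2
B = -53/3 (B = -53*⅓ = -53/3 ≈ -17.667)
X(t, H) = -53/3
-((U(-3) - m(-16, -113)) - X(f(-8), 125)) = -((-5*(-3) - (-16)/2) - 1*(-53/3)) = -((15 - 1*(-8)) + 53/3) = -((15 + 8) + 53/3) = -(23 + 53/3) = -1*122/3 = -122/3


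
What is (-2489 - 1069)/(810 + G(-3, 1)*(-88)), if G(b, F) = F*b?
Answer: -593/179 ≈ -3.3129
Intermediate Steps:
(-2489 - 1069)/(810 + G(-3, 1)*(-88)) = (-2489 - 1069)/(810 + (1*(-3))*(-88)) = -3558/(810 - 3*(-88)) = -3558/(810 + 264) = -3558/1074 = -3558*1/1074 = -593/179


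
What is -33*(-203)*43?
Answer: 288057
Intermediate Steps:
-33*(-203)*43 = 6699*43 = 288057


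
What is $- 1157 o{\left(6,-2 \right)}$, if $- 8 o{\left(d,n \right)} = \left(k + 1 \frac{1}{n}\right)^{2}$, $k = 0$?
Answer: $\frac{1157}{32} \approx 36.156$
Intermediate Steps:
$o{\left(d,n \right)} = - \frac{1}{8 n^{2}}$ ($o{\left(d,n \right)} = - \frac{\left(0 + 1 \frac{1}{n}\right)^{2}}{8} = - \frac{\left(0 + \frac{1}{n}\right)^{2}}{8} = - \frac{\left(\frac{1}{n}\right)^{2}}{8} = - \frac{1}{8 n^{2}}$)
$- 1157 o{\left(6,-2 \right)} = - 1157 \left(- \frac{1}{8 \cdot 4}\right) = - 1157 \left(\left(- \frac{1}{8}\right) \frac{1}{4}\right) = \left(-1157\right) \left(- \frac{1}{32}\right) = \frac{1157}{32}$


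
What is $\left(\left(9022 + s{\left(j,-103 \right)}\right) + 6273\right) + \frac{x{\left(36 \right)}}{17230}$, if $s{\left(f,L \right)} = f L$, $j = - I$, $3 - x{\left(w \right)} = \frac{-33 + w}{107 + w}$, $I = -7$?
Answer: $\frac{17954366643}{1231945} \approx 14574.0$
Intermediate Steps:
$x{\left(w \right)} = 3 - \frac{-33 + w}{107 + w}$
$j = 7$ ($j = \left(-1\right) \left(-7\right) = 7$)
$s{\left(f,L \right)} = L f$
$\left(\left(9022 + s{\left(j,-103 \right)}\right) + 6273\right) + \frac{x{\left(36 \right)}}{17230} = \left(\left(9022 - 721\right) + 6273\right) + \frac{2 \frac{1}{107 + 36} \left(177 + 36\right)}{17230} = \left(\left(9022 - 721\right) + 6273\right) + 2 \cdot \frac{1}{143} \cdot 213 \cdot \frac{1}{17230} = \left(8301 + 6273\right) + 2 \cdot \frac{1}{143} \cdot 213 \cdot \frac{1}{17230} = 14574 + \frac{426}{143} \cdot \frac{1}{17230} = 14574 + \frac{213}{1231945} = \frac{17954366643}{1231945}$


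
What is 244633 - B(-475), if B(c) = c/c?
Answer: 244632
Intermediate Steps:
B(c) = 1
244633 - B(-475) = 244633 - 1*1 = 244633 - 1 = 244632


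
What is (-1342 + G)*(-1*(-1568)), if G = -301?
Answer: -2576224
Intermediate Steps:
(-1342 + G)*(-1*(-1568)) = (-1342 - 301)*(-1*(-1568)) = -1643*1568 = -2576224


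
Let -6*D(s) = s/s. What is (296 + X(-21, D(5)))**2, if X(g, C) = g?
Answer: 75625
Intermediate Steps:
D(s) = -1/6 (D(s) = -s/(6*s) = -1/6*1 = -1/6)
(296 + X(-21, D(5)))**2 = (296 - 21)**2 = 275**2 = 75625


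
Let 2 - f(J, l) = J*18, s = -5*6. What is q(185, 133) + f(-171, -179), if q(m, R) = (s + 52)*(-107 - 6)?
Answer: 594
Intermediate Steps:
s = -30
f(J, l) = 2 - 18*J (f(J, l) = 2 - J*18 = 2 - 18*J)
q(m, R) = -2486 (q(m, R) = (-30 + 52)*(-107 - 6) = 22*(-113) = -2486)
q(185, 133) + f(-171, -179) = -2486 + (2 - 18*(-171)) = -2486 + (2 + 3078) = -2486 + 3080 = 594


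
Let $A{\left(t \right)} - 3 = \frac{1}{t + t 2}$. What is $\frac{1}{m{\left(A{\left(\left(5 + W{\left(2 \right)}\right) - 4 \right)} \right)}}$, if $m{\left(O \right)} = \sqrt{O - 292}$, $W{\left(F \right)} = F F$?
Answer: $- \frac{i \sqrt{65010}}{4334} \approx - 0.05883 i$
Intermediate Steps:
$W{\left(F \right)} = F^{2}$
$A{\left(t \right)} = 3 + \frac{1}{3 t}$ ($A{\left(t \right)} = 3 + \frac{1}{t + t 2} = 3 + \frac{1}{t + 2 t} = 3 + \frac{1}{3 t}$)
$m{\left(O \right)} = \sqrt{-292 + O}$
$\frac{1}{m{\left(A{\left(\left(5 + W{\left(2 \right)}\right) - 4 \right)} \right)}} = \frac{1}{\sqrt{-292 + \left(3 + \frac{1}{3 \left(\left(5 + 2^{2}\right) - 4\right)}\right)}} = \frac{1}{\sqrt{-292 + \left(3 + \frac{1}{3 \left(\left(5 + 4\right) - 4\right)}\right)}} = \frac{1}{\sqrt{-292 + \left(3 + \frac{1}{3 \left(9 - 4\right)}\right)}} = \frac{1}{\sqrt{-292 + \left(3 + \frac{1}{3 \cdot 5}\right)}} = \frac{1}{\sqrt{-292 + \left(3 + \frac{1}{3} \cdot \frac{1}{5}\right)}} = \frac{1}{\sqrt{-292 + \left(3 + \frac{1}{15}\right)}} = \frac{1}{\sqrt{-292 + \frac{46}{15}}} = \frac{1}{\sqrt{- \frac{4334}{15}}} = \frac{1}{\frac{1}{15} i \sqrt{65010}} = - \frac{i \sqrt{65010}}{4334}$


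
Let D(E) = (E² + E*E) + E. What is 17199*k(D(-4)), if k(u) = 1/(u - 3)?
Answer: 17199/25 ≈ 687.96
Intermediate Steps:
D(E) = E + 2*E² (D(E) = (E² + E²) + E = 2*E² + E = E + 2*E²)
k(u) = 1/(-3 + u)
17199*k(D(-4)) = 17199/(-3 - 4*(1 + 2*(-4))) = 17199/(-3 - 4*(1 - 8)) = 17199/(-3 - 4*(-7)) = 17199/(-3 + 28) = 17199/25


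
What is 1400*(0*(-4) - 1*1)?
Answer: -1400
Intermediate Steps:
1400*(0*(-4) - 1*1) = 1400*(0 - 1) = 1400*(-1) = -1400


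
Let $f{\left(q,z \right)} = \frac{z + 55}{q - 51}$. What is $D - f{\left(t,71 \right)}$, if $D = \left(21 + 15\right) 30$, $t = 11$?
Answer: $\frac{21663}{20} \approx 1083.2$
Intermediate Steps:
$f{\left(q,z \right)} = \frac{55 + z}{-51 + q}$ ($f{\left(q,z \right)} = \frac{55 + z}{q - 51} = \frac{55 + z}{-51 + q}$)
$D = 1080$ ($D = 36 \cdot 30 = 1080$)
$D - f{\left(t,71 \right)} = 1080 - \frac{55 + 71}{-51 + 11} = 1080 - \frac{1}{-40} \cdot 126 = 1080 - \left(- \frac{1}{40}\right) 126 = 1080 - - \frac{63}{20} = 1080 + \frac{63}{20} = \frac{21663}{20}$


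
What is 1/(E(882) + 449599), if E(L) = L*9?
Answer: 1/457537 ≈ 2.1856e-6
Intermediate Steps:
E(L) = 9*L
1/(E(882) + 449599) = 1/(9*882 + 449599) = 1/(7938 + 449599) = 1/457537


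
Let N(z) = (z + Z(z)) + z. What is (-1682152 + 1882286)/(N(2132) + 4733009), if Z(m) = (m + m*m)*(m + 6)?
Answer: 200134/9727412001 ≈ 2.0574e-5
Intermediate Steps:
Z(m) = (6 + m)*(m + m**2) (Z(m) = (m + m**2)*(6 + m) = (6 + m)*(m + m**2))
N(z) = 2*z + z*(6 + z**2 + 7*z) (N(z) = (z + z*(6 + z**2 + 7*z)) + z = 2*z + z*(6 + z**2 + 7*z))
(-1682152 + 1882286)/(N(2132) + 4733009) = (-1682152 + 1882286)/(2132*(8 + 2132**2 + 7*2132) + 4733009) = 200134/(2132*(8 + 4545424 + 14924) + 4733009) = 200134/(2132*4560356 + 4733009) = 200134/(9722678992 + 4733009) = 200134/9727412001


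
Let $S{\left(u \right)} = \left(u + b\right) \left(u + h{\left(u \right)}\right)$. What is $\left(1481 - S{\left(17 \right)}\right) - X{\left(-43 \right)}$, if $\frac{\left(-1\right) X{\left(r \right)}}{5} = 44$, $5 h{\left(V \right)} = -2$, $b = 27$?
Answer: $\frac{4853}{5} \approx 970.6$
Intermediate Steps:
$h{\left(V \right)} = - \frac{2}{5}$ ($h{\left(V \right)} = \frac{1}{5} \left(-2\right) = - \frac{2}{5}$)
$X{\left(r \right)} = -220$ ($X{\left(r \right)} = \left(-5\right) 44 = -220$)
$S{\left(u \right)} = \left(27 + u\right) \left(- \frac{2}{5} + u\right)$ ($S{\left(u \right)} = \left(u + 27\right) \left(u - \frac{2}{5}\right) = \left(27 + u\right) \left(- \frac{2}{5} + u\right)$)
$\left(1481 - S{\left(17 \right)}\right) - X{\left(-43 \right)} = \left(1481 - \left(- \frac{54}{5} + 17^{2} + \frac{133}{5} \cdot 17\right)\right) - -220 = \left(1481 - \left(- \frac{54}{5} + 289 + \frac{2261}{5}\right)\right) + 220 = \left(1481 - \frac{3652}{5}\right) + 220 = \frac{3753}{5} + 220 = \frac{4853}{5}$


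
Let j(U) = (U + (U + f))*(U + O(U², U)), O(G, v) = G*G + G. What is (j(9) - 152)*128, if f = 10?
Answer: 23817728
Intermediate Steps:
O(G, v) = G + G² (O(G, v) = G² + G = G + G²)
j(U) = (10 + 2*U)*(U + U²*(1 + U²)) (j(U) = (U + (U + 10))*(U + U²*(1 + U²)) = (U + (10 + U))*(U + U²*(1 + U²)) = (10 + 2*U)*(U + U²*(1 + U²)))
(j(9) - 152)*128 = (2*9*(5 + 9² + 9⁴ + 5*9³ + 6*9) - 152)*128 = (2*9*(5 + 81 + 6561 + 5*729 + 54) - 152)*128 = (2*9*(5 + 81 + 6561 + 3645 + 54) - 152)*128 = (2*9*10346 - 152)*128 = (186228 - 152)*128 = 186076*128 = 23817728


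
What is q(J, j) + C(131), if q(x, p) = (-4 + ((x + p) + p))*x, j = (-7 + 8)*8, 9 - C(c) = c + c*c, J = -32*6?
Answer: 17277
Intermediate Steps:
J = -192
C(c) = 9 - c - c² (C(c) = 9 - (c + c*c) = 9 - (c + c²) = 9 + (-c - c²) = 9 - c - c²)
j = 8 (j = 1*8 = 8)
q(x, p) = x*(-4 + x + 2*p) (q(x, p) = (-4 + ((p + x) + p))*x = (-4 + (x + 2*p))*x = (-4 + x + 2*p)*x = x*(-4 + x + 2*p))
q(J, j) + C(131) = -192*(-4 - 192 + 2*8) + (9 - 1*131 - 1*131²) = -192*(-4 - 192 + 16) + (9 - 131 - 1*17161) = -192*(-180) + (9 - 131 - 17161) = 34560 - 17283 = 17277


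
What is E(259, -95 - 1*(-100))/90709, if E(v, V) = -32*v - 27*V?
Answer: -8423/90709 ≈ -0.092857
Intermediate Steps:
E(259, -95 - 1*(-100))/90709 = (-32*259 - 27*(-95 - 1*(-100)))/90709 = (-8288 - 27*(-95 + 100))*(1/90709) = (-8288 - 27*5)*(1/90709) = (-8288 - 135)*(1/90709) = -8423*1/90709 = -8423/90709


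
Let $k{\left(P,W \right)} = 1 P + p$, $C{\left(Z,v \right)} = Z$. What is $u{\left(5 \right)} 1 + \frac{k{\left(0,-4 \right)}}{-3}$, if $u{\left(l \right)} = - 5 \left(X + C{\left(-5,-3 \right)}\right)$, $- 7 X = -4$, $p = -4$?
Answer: $\frac{493}{21} \approx 23.476$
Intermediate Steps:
$X = \frac{4}{7}$ ($X = \left(- \frac{1}{7}\right) \left(-4\right) = \frac{4}{7} \approx 0.57143$)
$u{\left(l \right)} = \frac{155}{7}$ ($u{\left(l \right)} = - 5 \left(\frac{4}{7} - 5\right) = \left(-5\right) \left(- \frac{31}{7}\right) = \frac{155}{7}$)
$k{\left(P,W \right)} = -4 + P$ ($k{\left(P,W \right)} = 1 P - 4 = P - 4 = -4 + P$)
$u{\left(5 \right)} 1 + \frac{k{\left(0,-4 \right)}}{-3} = \frac{155}{7} \cdot 1 + \frac{-4 + 0}{-3} = \frac{155}{7} - - \frac{4}{3} = \frac{155}{7} + \frac{4}{3} = \frac{493}{21}$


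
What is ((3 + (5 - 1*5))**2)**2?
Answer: 81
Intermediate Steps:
((3 + (5 - 1*5))**2)**2 = ((3 + (5 - 5))**2)**2 = ((3 + 0)**2)**2 = (3**2)**2 = 9**2 = 81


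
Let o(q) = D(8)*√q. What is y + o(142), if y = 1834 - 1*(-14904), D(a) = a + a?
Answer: 16738 + 16*√142 ≈ 16929.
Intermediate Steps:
D(a) = 2*a
y = 16738 (y = 1834 + 14904 = 16738)
o(q) = 16*√q (o(q) = (2*8)*√q = 16*√q)
y + o(142) = 16738 + 16*√142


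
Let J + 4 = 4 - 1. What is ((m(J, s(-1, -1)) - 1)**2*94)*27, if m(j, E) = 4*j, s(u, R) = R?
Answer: 63450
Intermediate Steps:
J = -1 (J = -4 + (4 - 1) = -4 + 3 = -1)
((m(J, s(-1, -1)) - 1)**2*94)*27 = ((4*(-1) - 1)**2*94)*27 = ((-4 - 1)**2*94)*27 = ((-5)**2*94)*27 = (25*94)*27 = 2350*27 = 63450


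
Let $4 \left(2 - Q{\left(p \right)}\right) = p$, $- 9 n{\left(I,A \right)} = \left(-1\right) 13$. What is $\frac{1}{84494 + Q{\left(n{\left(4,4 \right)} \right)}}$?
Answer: $\frac{36}{3041843} \approx 1.1835 \cdot 10^{-5}$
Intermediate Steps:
$n{\left(I,A \right)} = \frac{13}{9}$ ($n{\left(I,A \right)} = - \frac{\left(-1\right) 13}{9} = \left(- \frac{1}{9}\right) \left(-13\right) = \frac{13}{9}$)
$Q{\left(p \right)} = 2 - \frac{p}{4}$
$\frac{1}{84494 + Q{\left(n{\left(4,4 \right)} \right)}} = \frac{1}{84494 + \left(2 - \frac{13}{36}\right)} = \frac{1}{84494 + \frac{59}{36}} = \frac{1}{\frac{3041843}{36}} = \frac{36}{3041843}$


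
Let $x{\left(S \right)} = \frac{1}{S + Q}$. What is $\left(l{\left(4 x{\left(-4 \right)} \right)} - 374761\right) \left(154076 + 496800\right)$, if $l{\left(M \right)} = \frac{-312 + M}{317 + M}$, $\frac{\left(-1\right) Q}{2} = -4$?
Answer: $- \frac{38783848772342}{159} \approx -2.4392 \cdot 10^{11}$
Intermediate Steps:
$Q = 8$ ($Q = \left(-2\right) \left(-4\right) = 8$)
$x{\left(S \right)} = \frac{1}{8 + S}$ ($x{\left(S \right)} = \frac{1}{S + 8} = \frac{1}{8 + S}$)
$l{\left(M \right)} = \frac{-312 + M}{317 + M}$
$\left(l{\left(4 x{\left(-4 \right)} \right)} - 374761\right) \left(154076 + 496800\right) = \left(\frac{-312 + \frac{4}{8 - 4}}{317 + \frac{4}{8 - 4}} - 374761\right) \left(154076 + 496800\right) = \left(\frac{-312 + \frac{4}{4}}{317 + \frac{4}{4}} - 374761\right) 650876 = \left(\frac{-312 + 4 \cdot \frac{1}{4}}{317 + 4 \cdot \frac{1}{4}} - 374761\right) 650876 = \left(\frac{-312 + 1}{317 + 1} - 374761\right) 650876 = \left(\frac{1}{318} \left(-311\right) - 374761\right) 650876 = \left(- \frac{311}{318} - 374761\right) 650876 = \left(- \frac{119174309}{318}\right) 650876 = - \frac{38783848772342}{159}$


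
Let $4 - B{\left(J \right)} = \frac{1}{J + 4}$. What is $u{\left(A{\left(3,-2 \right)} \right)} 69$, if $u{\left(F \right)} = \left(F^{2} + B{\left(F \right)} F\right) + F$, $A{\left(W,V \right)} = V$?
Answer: $-345$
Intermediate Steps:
$B{\left(J \right)} = 4 - \frac{1}{4 + J}$ ($B{\left(J \right)} = 4 - \frac{1}{J + 4} = 4 - \frac{1}{4 + J}$)
$u{\left(F \right)} = F + F^{2} + \frac{F \left(15 + 4 F\right)}{4 + F}$ ($u{\left(F \right)} = \left(F^{2} + \frac{15 + 4 F}{4 + F} F\right) + F = \left(F^{2} + \frac{F \left(15 + 4 F\right)}{4 + F}\right) + F = F + F^{2} + \frac{F \left(15 + 4 F\right)}{4 + F}$)
$u{\left(A{\left(3,-2 \right)} \right)} 69 = - \frac{2 \left(19 + \left(-2\right)^{2} + 9 \left(-2\right)\right)}{4 - 2} \cdot 69 = - \frac{2 \left(19 + 4 - 18\right)}{2} \cdot 69 = \left(-2\right) \frac{1}{2} \cdot 5 \cdot 69 = \left(-5\right) 69 = -345$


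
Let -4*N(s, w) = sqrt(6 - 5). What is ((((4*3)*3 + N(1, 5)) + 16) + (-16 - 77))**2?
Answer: 27225/16 ≈ 1701.6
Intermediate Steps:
N(s, w) = -1/4 (N(s, w) = -sqrt(6 - 5)/4 = -sqrt(1)/4 = -1/4*1 = -1/4)
((((4*3)*3 + N(1, 5)) + 16) + (-16 - 77))**2 = ((((4*3)*3 - 1/4) + 16) + (-16 - 77))**2 = (((12*3 - 1/4) + 16) - 93)**2 = (((36 - 1/4) + 16) - 93)**2 = ((143/4 + 16) - 93)**2 = (207/4 - 93)**2 = (-165/4)**2 = 27225/16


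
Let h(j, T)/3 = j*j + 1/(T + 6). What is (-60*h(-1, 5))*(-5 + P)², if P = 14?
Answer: -174960/11 ≈ -15905.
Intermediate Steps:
h(j, T) = 3*j² + 3/(6 + T) (h(j, T) = 3*(j*j + 1/(T + 6)) = 3*(j² + 1/(6 + T)) = 3*j² + 3/(6 + T))
(-60*h(-1, 5))*(-5 + P)² = (-180*(1 + 6*(-1)² + 5*(-1)²)/(6 + 5))*(-5 + 14)² = -180*(1 + 6*1 + 5*1)/11*9² = -180*(1 + 6 + 5)/11*81 = -180*12/11*81 = -60*36/11*81 = -2160/11*81 = -174960/11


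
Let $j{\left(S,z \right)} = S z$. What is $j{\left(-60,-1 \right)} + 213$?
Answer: $273$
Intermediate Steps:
$j{\left(-60,-1 \right)} + 213 = \left(-60\right) \left(-1\right) + 213 = 60 + 213 = 273$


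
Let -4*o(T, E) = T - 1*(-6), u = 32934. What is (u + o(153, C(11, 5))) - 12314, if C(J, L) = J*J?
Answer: 82321/4 ≈ 20580.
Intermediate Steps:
C(J, L) = J²
o(T, E) = -3/2 - T/4 (o(T, E) = -(T - 1*(-6))/4 = -(T + 6)/4 = -(6 + T)/4 = -3/2 - T/4)
(u + o(153, C(11, 5))) - 12314 = (32934 + (-3/2 - ¼*153)) - 12314 = (32934 + (-3/2 - 153/4)) - 12314 = (32934 - 159/4) - 12314 = 131577/4 - 12314 = 82321/4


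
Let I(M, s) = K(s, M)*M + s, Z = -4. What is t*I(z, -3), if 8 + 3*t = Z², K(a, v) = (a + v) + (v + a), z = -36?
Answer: 7480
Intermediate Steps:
K(a, v) = 2*a + 2*v (K(a, v) = (a + v) + (a + v) = 2*a + 2*v)
t = 8/3 (t = -8/3 + (⅓)*(-4)² = -8/3 + (⅓)*16 = -8/3 + 16/3 = 8/3 ≈ 2.6667)
I(M, s) = s + M*(2*M + 2*s) (I(M, s) = (2*s + 2*M)*M + s = (2*M + 2*s)*M + s = M*(2*M + 2*s) + s = s + M*(2*M + 2*s))
t*I(z, -3) = 8*(-3 + 2*(-36)*(-36 - 3))/3 = 8*(-3 + 2*(-36)*(-39))/3 = 8*(-3 + 2808)/3 = (8/3)*2805 = 7480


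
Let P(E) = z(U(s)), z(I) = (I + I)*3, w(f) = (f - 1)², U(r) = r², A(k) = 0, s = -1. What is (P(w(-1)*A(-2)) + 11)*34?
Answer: 578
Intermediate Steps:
w(f) = (-1 + f)²
z(I) = 6*I (z(I) = (2*I)*3 = 6*I)
P(E) = 6 (P(E) = 6*(-1)² = 6*1 = 6)
(P(w(-1)*A(-2)) + 11)*34 = (6 + 11)*34 = 17*34 = 578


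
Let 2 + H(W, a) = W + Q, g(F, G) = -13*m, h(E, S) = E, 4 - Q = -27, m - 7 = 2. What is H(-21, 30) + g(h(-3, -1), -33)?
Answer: -109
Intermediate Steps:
m = 9 (m = 7 + 2 = 9)
Q = 31 (Q = 4 - 1*(-27) = 4 + 27 = 31)
g(F, G) = -117 (g(F, G) = -13*9 = -117)
H(W, a) = 29 + W (H(W, a) = -2 + (W + 31) = -2 + (31 + W) = 29 + W)
H(-21, 30) + g(h(-3, -1), -33) = (29 - 21) - 117 = 8 - 117 = -109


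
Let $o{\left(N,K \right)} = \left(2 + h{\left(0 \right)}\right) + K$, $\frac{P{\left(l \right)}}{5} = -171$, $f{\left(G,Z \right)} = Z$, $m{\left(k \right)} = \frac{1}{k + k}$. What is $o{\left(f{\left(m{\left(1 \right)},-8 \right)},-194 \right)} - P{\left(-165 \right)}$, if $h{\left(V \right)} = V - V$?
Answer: $663$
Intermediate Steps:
$h{\left(V \right)} = 0$
$m{\left(k \right)} = \frac{1}{2 k}$
$P{\left(l \right)} = -855$ ($P{\left(l \right)} = 5 \left(-171\right) = -855$)
$o{\left(N,K \right)} = 2 + K$ ($o{\left(N,K \right)} = \left(2 + 0\right) + K = 2 + K$)
$o{\left(f{\left(m{\left(1 \right)},-8 \right)},-194 \right)} - P{\left(-165 \right)} = \left(2 - 194\right) - -855 = -192 + 855 = 663$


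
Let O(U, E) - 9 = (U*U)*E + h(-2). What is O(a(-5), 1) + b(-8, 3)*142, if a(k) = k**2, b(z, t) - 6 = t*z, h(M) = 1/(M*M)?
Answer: -7687/4 ≈ -1921.8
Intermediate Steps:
h(M) = M**(-2) (h(M) = 1/(M**2) = M**(-2))
b(z, t) = 6 + t*z
O(U, E) = 37/4 + E*U**2 (O(U, E) = 9 + ((U*U)*E + (-2)**(-2)) = 9 + (U**2*E + 1/4) = 9 + (E*U**2 + 1/4) = 9 + (1/4 + E*U**2) = 37/4 + E*U**2)
O(a(-5), 1) + b(-8, 3)*142 = (37/4 + 1*((-5)**2)**2) + (6 + 3*(-8))*142 = (37/4 + 1*25**2) + (6 - 24)*142 = (37/4 + 1*625) - 18*142 = (37/4 + 625) - 2556 = 2537/4 - 2556 = -7687/4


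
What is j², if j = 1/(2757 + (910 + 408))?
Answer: 1/16605625 ≈ 6.0221e-8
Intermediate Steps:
j = 1/4075 (j = 1/(2757 + 1318) = 1/4075 ≈ 0.00024540)
j² = (1/4075)² = 1/16605625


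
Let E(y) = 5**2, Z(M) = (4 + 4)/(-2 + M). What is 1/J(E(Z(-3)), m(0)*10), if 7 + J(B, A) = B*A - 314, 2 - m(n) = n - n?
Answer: 1/179 ≈ 0.0055866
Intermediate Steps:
Z(M) = 8/(-2 + M)
m(n) = 2 (m(n) = 2 - (n - n) = 2 - 1*0 = 2 + 0 = 2)
E(y) = 25
J(B, A) = -321 + A*B (J(B, A) = -7 + (B*A - 314) = -7 + (A*B - 314) = -7 + (-314 + A*B) = -321 + A*B)
1/J(E(Z(-3)), m(0)*10) = 1/(-321 + (2*10)*25) = 1/(-321 + 20*25) = 1/(-321 + 500) = 1/179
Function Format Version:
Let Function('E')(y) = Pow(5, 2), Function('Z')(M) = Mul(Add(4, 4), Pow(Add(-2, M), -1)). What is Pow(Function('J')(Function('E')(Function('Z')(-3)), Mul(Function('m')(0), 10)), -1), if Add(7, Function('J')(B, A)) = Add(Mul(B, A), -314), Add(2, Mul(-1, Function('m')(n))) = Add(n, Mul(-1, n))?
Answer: Rational(1, 179) ≈ 0.0055866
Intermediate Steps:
Function('Z')(M) = Mul(8, Pow(Add(-2, M), -1))
Function('m')(n) = 2 (Function('m')(n) = Add(2, Mul(-1, Add(n, Mul(-1, n)))) = Add(2, Mul(-1, 0)) = Add(2, 0) = 2)
Function('E')(y) = 25
Function('J')(B, A) = Add(-321, Mul(A, B)) (Function('J')(B, A) = Add(-7, Add(Mul(B, A), -314)) = Add(-7, Add(Mul(A, B), -314)) = Add(-7, Add(-314, Mul(A, B))) = Add(-321, Mul(A, B)))
Pow(Function('J')(Function('E')(Function('Z')(-3)), Mul(Function('m')(0), 10)), -1) = Pow(Add(-321, Mul(Mul(2, 10), 25)), -1) = Pow(Add(-321, Mul(20, 25)), -1) = Pow(Add(-321, 500), -1) = Pow(179, -1) = Rational(1, 179)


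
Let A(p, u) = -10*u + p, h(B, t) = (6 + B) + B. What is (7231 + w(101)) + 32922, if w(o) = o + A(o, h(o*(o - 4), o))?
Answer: -155645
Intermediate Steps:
h(B, t) = 6 + 2*B
A(p, u) = p - 10*u
w(o) = -60 + 2*o - 20*o*(-4 + o) (w(o) = o + (o - 10*(6 + 2*(o*(o - 4)))) = o + (o - 10*(6 + 2*(o*(-4 + o)))) = o + (o - 10*(6 + 2*o*(-4 + o))) = o + (o + (-60 - 20*o*(-4 + o))) = o + (-60 + o - 20*o*(-4 + o)) = -60 + 2*o - 20*o*(-4 + o))
(7231 + w(101)) + 32922 = (7231 + (-60 - 20*101**2 + 82*101)) + 32922 = (7231 + (-60 - 20*10201 + 8282)) + 32922 = (7231 + (-60 - 204020 + 8282)) + 32922 = (7231 - 195798) + 32922 = -188567 + 32922 = -155645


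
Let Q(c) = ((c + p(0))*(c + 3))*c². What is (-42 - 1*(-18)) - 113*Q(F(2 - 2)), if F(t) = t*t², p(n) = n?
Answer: -24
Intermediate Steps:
F(t) = t³
Q(c) = c³*(3 + c) (Q(c) = ((c + 0)*(c + 3))*c² = (c*(3 + c))*c² = c³*(3 + c))
(-42 - 1*(-18)) - 113*Q(F(2 - 2)) = (-42 - 1*(-18)) - 113*((2 - 2)³)³*(3 + (2 - 2)³) = (-42 + 18) - 113*(0³)³*(3 + 0³) = -24 - 113*0³*(3 + 0) = -24 - 0*3 = -24 - 113*0 = -24 + 0 = -24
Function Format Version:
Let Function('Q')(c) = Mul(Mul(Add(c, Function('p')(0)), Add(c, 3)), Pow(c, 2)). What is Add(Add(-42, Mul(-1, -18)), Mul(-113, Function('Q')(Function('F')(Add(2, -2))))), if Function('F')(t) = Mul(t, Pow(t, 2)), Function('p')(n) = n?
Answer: -24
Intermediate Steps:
Function('F')(t) = Pow(t, 3)
Function('Q')(c) = Mul(Pow(c, 3), Add(3, c)) (Function('Q')(c) = Mul(Mul(Add(c, 0), Add(c, 3)), Pow(c, 2)) = Mul(Mul(c, Add(3, c)), Pow(c, 2)) = Mul(Pow(c, 3), Add(3, c)))
Add(Add(-42, Mul(-1, -18)), Mul(-113, Function('Q')(Function('F')(Add(2, -2))))) = Add(Add(-42, Mul(-1, -18)), Mul(-113, Mul(Pow(Pow(Add(2, -2), 3), 3), Add(3, Pow(Add(2, -2), 3))))) = Add(Add(-42, 18), Mul(-113, Mul(Pow(Pow(0, 3), 3), Add(3, Pow(0, 3))))) = Add(-24, Mul(-113, Mul(Pow(0, 3), Add(3, 0)))) = Add(-24, Mul(-113, Mul(0, 3))) = Add(-24, Mul(-113, 0)) = Add(-24, 0) = -24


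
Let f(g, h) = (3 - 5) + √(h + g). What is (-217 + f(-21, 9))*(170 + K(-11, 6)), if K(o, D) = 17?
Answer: -40953 + 374*I*√3 ≈ -40953.0 + 647.79*I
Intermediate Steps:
f(g, h) = -2 + √(g + h)
(-217 + f(-21, 9))*(170 + K(-11, 6)) = (-217 + (-2 + √(-21 + 9)))*(170 + 17) = (-217 + (-2 + √(-12)))*187 = (-217 + (-2 + 2*I*√3))*187 = (-219 + 2*I*√3)*187 = -40953 + 374*I*√3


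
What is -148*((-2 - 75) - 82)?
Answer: 23532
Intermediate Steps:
-148*((-2 - 75) - 82) = -148*(-77 - 82) = -148*(-159) = 23532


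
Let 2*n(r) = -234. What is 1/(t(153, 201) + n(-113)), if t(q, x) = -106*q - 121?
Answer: -1/16456 ≈ -6.0768e-5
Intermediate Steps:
n(r) = -117 (n(r) = (½)*(-234) = -117)
t(q, x) = -121 - 106*q
1/(t(153, 201) + n(-113)) = 1/((-121 - 106*153) - 117) = 1/((-121 - 16218) - 117) = 1/(-16339 - 117) = 1/(-16456) = -1/16456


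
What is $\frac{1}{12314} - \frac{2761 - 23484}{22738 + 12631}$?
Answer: $\frac{255218391}{435533866} \approx 0.58599$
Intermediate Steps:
$\frac{1}{12314} - \frac{2761 - 23484}{22738 + 12631} = \frac{1}{12314} - - \frac{20723}{35369} = \frac{1}{12314} + \frac{20723}{35369} = \frac{255218391}{435533866}$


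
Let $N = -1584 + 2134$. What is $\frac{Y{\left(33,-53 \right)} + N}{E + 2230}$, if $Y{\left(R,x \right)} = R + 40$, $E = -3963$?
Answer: $- \frac{623}{1733} \approx -0.35949$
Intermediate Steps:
$Y{\left(R,x \right)} = 40 + R$
$N = 550$
$\frac{Y{\left(33,-53 \right)} + N}{E + 2230} = \frac{\left(40 + 33\right) + 550}{-3963 + 2230} = \frac{73 + 550}{-1733} = 623 \left(- \frac{1}{1733}\right) = - \frac{623}{1733}$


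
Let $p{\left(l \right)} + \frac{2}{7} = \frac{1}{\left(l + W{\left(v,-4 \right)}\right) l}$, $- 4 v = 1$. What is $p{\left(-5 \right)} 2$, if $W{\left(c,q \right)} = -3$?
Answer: $- \frac{73}{140} \approx -0.52143$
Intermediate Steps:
$v = - \frac{1}{4}$ ($v = \left(- \frac{1}{4}\right) 1 = - \frac{1}{4} \approx -0.25$)
$p{\left(l \right)} = - \frac{2}{7} + \frac{1}{l \left(-3 + l\right)}$ ($p{\left(l \right)} = - \frac{2}{7} + \frac{1}{\left(l - 3\right) l} = - \frac{2}{7} + \frac{1}{\left(-3 + l\right) l} = - \frac{2}{7} + \frac{1}{l \left(-3 + l\right)}$)
$p{\left(-5 \right)} 2 = \frac{7 - 2 \left(-5\right)^{2} + 6 \left(-5\right)}{7 \left(-5\right) \left(-3 - 5\right)} 2 = \frac{1}{7} \left(- \frac{1}{5}\right) \frac{1}{-8} \left(7 - 50 - 30\right) 2 = \frac{1}{7} \left(- \frac{1}{5}\right) \left(- \frac{1}{8}\right) \left(7 - 50 - 30\right) 2 = \frac{1}{7} \left(- \frac{1}{5}\right) \left(- \frac{1}{8}\right) \left(-73\right) 2 = \left(- \frac{73}{280}\right) 2 = - \frac{73}{140}$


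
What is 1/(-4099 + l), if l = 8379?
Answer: 1/4280 ≈ 0.00023364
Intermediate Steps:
1/(-4099 + l) = 1/(-4099 + 8379) = 1/4280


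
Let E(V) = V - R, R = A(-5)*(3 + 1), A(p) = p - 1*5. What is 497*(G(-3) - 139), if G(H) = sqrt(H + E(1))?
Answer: -69083 + 497*sqrt(38) ≈ -66019.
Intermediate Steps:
A(p) = -5 + p (A(p) = p - 5 = -5 + p)
R = -40 (R = (-5 - 5)*(3 + 1) = -10*4 = -40)
E(V) = 40 + V (E(V) = V - 1*(-40) = V + 40 = 40 + V)
G(H) = sqrt(41 + H) (G(H) = sqrt(H + (40 + 1)) = sqrt(H + 41) = sqrt(41 + H))
497*(G(-3) - 139) = 497*(sqrt(41 - 3) - 139) = 497*(sqrt(38) - 139) = 497*(-139 + sqrt(38)) = -69083 + 497*sqrt(38)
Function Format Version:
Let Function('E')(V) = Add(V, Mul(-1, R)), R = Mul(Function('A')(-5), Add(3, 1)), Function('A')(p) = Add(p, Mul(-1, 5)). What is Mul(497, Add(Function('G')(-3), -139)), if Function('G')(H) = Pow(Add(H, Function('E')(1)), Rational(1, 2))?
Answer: Add(-69083, Mul(497, Pow(38, Rational(1, 2)))) ≈ -66019.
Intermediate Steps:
Function('A')(p) = Add(-5, p) (Function('A')(p) = Add(p, -5) = Add(-5, p))
R = -40 (R = Mul(Add(-5, -5), Add(3, 1)) = Mul(-10, 4) = -40)
Function('E')(V) = Add(40, V) (Function('E')(V) = Add(V, Mul(-1, -40)) = Add(V, 40) = Add(40, V))
Function('G')(H) = Pow(Add(41, H), Rational(1, 2)) (Function('G')(H) = Pow(Add(H, Add(40, 1)), Rational(1, 2)) = Pow(Add(H, 41), Rational(1, 2)) = Pow(Add(41, H), Rational(1, 2)))
Mul(497, Add(Function('G')(-3), -139)) = Mul(497, Add(Pow(Add(41, -3), Rational(1, 2)), -139)) = Mul(497, Add(Pow(38, Rational(1, 2)), -139)) = Mul(497, Add(-139, Pow(38, Rational(1, 2)))) = Add(-69083, Mul(497, Pow(38, Rational(1, 2))))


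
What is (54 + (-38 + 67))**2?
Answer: 6889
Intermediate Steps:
(54 + (-38 + 67))**2 = (54 + 29)**2 = 83**2 = 6889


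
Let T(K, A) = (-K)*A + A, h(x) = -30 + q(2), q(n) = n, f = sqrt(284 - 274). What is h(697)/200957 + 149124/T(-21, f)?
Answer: -28/200957 + 37281*sqrt(10)/55 ≈ 2143.5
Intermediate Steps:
f = sqrt(10) ≈ 3.1623
h(x) = -28 (h(x) = -30 + 2 = -28)
T(K, A) = A - A*K (T(K, A) = -A*K + A = A - A*K)
h(697)/200957 + 149124/T(-21, f) = -28/200957 + 149124/((sqrt(10)*(1 - 1*(-21)))) = -28*1/200957 + 149124/((sqrt(10)*(1 + 21))) = -28/200957 + 149124/((sqrt(10)*22)) = -28/200957 + 149124/((22*sqrt(10))) = -28/200957 + 149124*(sqrt(10)/220) = -28/200957 + 37281*sqrt(10)/55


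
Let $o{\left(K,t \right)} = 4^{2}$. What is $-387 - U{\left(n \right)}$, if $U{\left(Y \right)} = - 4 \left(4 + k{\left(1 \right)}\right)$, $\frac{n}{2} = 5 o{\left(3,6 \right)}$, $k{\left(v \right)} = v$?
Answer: $-367$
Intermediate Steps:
$o{\left(K,t \right)} = 16$
$n = 160$ ($n = 2 \cdot 5 \cdot 16 = 2 \cdot 80 = 160$)
$U{\left(Y \right)} = -20$ ($U{\left(Y \right)} = - 4 \left(4 + 1\right) = \left(-4\right) 5 = -20$)
$-387 - U{\left(n \right)} = -387 - -20 = -387 + 20 = -367$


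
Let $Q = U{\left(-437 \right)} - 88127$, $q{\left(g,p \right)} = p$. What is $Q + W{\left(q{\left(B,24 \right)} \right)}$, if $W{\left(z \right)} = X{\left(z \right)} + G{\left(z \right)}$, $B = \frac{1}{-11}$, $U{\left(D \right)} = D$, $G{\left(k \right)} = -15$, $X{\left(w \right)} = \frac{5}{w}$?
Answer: $- \frac{2125891}{24} \approx -88579.0$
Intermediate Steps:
$B = - \frac{1}{11} \approx -0.090909$
$Q = -88564$ ($Q = -437 - 88127 = -88564$)
$W{\left(z \right)} = -15 + \frac{5}{z}$ ($W{\left(z \right)} = \frac{5}{z} - 15 = -15 + \frac{5}{z}$)
$Q + W{\left(q{\left(B,24 \right)} \right)} = -88564 - \left(15 - \frac{5}{24}\right) = -88564 + \left(-15 + 5 \cdot \frac{1}{24}\right) = -88564 + \left(-15 + \frac{5}{24}\right) = -88564 - \frac{355}{24} = - \frac{2125891}{24}$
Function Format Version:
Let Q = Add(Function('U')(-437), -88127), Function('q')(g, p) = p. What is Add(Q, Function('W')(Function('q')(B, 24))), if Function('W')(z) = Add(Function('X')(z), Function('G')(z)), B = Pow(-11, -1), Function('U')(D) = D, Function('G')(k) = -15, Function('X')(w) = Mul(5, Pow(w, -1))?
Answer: Rational(-2125891, 24) ≈ -88579.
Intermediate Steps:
B = Rational(-1, 11) ≈ -0.090909
Q = -88564 (Q = Add(-437, -88127) = -88564)
Function('W')(z) = Add(-15, Mul(5, Pow(z, -1))) (Function('W')(z) = Add(Mul(5, Pow(z, -1)), -15) = Add(-15, Mul(5, Pow(z, -1))))
Add(Q, Function('W')(Function('q')(B, 24))) = Add(-88564, Add(-15, Mul(5, Pow(24, -1)))) = Add(-88564, Add(-15, Mul(5, Rational(1, 24)))) = Add(-88564, Add(-15, Rational(5, 24))) = Add(-88564, Rational(-355, 24)) = Rational(-2125891, 24)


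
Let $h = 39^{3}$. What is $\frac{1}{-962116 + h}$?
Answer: $- \frac{1}{902797} \approx -1.1077 \cdot 10^{-6}$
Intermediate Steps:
$h = 59319$
$\frac{1}{-962116 + h} = \frac{1}{-962116 + 59319} = \frac{1}{-902797} = - \frac{1}{902797}$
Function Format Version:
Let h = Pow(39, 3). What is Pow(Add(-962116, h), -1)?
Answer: Rational(-1, 902797) ≈ -1.1077e-6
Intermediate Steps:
h = 59319
Pow(Add(-962116, h), -1) = Pow(Add(-962116, 59319), -1) = Pow(-902797, -1) = Rational(-1, 902797)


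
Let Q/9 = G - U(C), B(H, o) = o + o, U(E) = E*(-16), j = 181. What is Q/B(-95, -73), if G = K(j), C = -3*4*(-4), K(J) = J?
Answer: -117/2 ≈ -58.500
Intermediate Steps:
C = 48 (C = -12*(-4) = 48)
G = 181
U(E) = -16*E
B(H, o) = 2*o
Q = 8541 (Q = 9*(181 - (-16)*48) = 9*(181 - 1*(-768)) = 9*(181 + 768) = 9*949 = 8541)
Q/B(-95, -73) = 8541/((2*(-73))) = 8541/(-146) = 8541*(-1/146) = -117/2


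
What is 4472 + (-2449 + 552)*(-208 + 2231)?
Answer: -3833159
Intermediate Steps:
4472 + (-2449 + 552)*(-208 + 2231) = 4472 - 1897*2023 = 4472 - 3837631 = -3833159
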